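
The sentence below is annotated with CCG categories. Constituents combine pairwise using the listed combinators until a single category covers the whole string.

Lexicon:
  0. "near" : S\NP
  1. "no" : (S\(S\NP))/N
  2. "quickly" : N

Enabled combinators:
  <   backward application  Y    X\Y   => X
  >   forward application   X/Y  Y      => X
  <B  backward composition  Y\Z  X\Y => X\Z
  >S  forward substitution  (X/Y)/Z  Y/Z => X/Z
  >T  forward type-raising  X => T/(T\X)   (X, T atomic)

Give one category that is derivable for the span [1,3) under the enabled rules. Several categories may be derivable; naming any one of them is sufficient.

S\(S\NP)

[0,3] S   <
  [0,1] "near" : S\NP
  [1,3] S\(S\NP)   >
    [1,2] "no" : (S\(S\NP))/N
    [2,3] "quickly" : N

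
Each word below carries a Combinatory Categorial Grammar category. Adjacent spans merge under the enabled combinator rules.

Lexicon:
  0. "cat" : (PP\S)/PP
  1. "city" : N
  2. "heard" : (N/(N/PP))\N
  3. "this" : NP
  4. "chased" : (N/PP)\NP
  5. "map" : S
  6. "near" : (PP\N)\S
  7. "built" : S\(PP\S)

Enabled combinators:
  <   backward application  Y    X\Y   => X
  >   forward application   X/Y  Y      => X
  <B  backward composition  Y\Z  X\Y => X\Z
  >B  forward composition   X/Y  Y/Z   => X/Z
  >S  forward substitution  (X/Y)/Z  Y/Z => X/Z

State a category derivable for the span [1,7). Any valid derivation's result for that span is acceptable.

PP

[0,8] S   <
  [0,7] PP\S   >
    [0,1] "cat" : (PP\S)/PP
    [1,7] PP   <
      [1,5] N   >
        [1,3] N/(N/PP)   <
          [1,2] "city" : N
          [2,3] "heard" : (N/(N/PP))\N
        [3,5] N/PP   <
          [3,4] "this" : NP
          [4,5] "chased" : (N/PP)\NP
      [5,7] PP\N   <
        [5,6] "map" : S
        [6,7] "near" : (PP\N)\S
  [7,8] "built" : S\(PP\S)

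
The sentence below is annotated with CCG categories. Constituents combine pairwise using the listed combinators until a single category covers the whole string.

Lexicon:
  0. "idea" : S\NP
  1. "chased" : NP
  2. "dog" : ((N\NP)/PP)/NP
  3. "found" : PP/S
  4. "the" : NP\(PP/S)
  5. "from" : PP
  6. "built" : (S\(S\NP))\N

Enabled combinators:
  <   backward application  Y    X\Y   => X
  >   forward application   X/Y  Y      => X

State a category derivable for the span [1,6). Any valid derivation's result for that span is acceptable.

N

[0,7] S   <
  [0,1] "idea" : S\NP
  [1,7] S\(S\NP)   <
    [1,6] N   <
      [1,2] "chased" : NP
      [2,6] N\NP   >
        [2,5] (N\NP)/PP   >
          [2,3] "dog" : ((N\NP)/PP)/NP
          [3,5] NP   <
            [3,4] "found" : PP/S
            [4,5] "the" : NP\(PP/S)
        [5,6] "from" : PP
    [6,7] "built" : (S\(S\NP))\N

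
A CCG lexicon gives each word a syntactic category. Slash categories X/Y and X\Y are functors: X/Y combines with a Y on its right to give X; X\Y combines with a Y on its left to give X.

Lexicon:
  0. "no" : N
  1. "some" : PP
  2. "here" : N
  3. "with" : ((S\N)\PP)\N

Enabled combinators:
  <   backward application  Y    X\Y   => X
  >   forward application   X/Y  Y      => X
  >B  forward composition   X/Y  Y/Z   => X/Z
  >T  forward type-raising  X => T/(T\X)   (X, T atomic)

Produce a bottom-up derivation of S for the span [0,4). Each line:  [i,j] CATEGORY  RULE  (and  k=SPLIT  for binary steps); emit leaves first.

[0,4] S   <
  [0,1] "no" : N
  [1,4] S\N   <
    [1,2] "some" : PP
    [2,4] (S\N)\PP   <
      [2,3] "here" : N
      [3,4] "with" : ((S\N)\PP)\N

[0,1] N  lex  "no"
[1,2] PP  lex  "some"
[2,3] N  lex  "here"
[3,4] ((S\N)\PP)\N  lex  "with"
[2,4] (S\N)\PP  <  k=3
[1,4] S\N  <  k=2
[0,4] S  <  k=1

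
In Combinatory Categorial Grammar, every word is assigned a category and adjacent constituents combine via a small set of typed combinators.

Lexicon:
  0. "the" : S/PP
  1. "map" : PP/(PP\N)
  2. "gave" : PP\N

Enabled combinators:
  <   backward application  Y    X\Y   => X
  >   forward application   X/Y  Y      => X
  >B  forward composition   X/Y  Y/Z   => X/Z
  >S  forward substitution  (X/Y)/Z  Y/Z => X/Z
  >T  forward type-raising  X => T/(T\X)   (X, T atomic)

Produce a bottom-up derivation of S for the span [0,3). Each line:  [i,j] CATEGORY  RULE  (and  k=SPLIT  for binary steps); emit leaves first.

[0,3] S   >
  [0,1] "the" : S/PP
  [1,3] PP   >
    [1,2] "map" : PP/(PP\N)
    [2,3] "gave" : PP\N

[0,1] S/PP  lex  "the"
[1,2] PP/(PP\N)  lex  "map"
[2,3] PP\N  lex  "gave"
[1,3] PP  >  k=2
[0,3] S  >  k=1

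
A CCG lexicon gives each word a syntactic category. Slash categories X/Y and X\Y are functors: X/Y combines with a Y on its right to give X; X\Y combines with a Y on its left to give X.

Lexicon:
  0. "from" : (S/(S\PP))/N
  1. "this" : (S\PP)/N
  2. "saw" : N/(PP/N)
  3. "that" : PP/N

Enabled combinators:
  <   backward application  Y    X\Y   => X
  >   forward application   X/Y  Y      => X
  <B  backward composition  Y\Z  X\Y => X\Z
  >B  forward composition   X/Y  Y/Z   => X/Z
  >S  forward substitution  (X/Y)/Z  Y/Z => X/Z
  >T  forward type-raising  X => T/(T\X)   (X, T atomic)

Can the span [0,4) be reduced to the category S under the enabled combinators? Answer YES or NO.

YES

[0,4] S   >
  [0,2] S/N   >S
    [0,1] "from" : (S/(S\PP))/N
    [1,2] "this" : (S\PP)/N
  [2,4] N   >
    [2,3] "saw" : N/(PP/N)
    [3,4] "that" : PP/N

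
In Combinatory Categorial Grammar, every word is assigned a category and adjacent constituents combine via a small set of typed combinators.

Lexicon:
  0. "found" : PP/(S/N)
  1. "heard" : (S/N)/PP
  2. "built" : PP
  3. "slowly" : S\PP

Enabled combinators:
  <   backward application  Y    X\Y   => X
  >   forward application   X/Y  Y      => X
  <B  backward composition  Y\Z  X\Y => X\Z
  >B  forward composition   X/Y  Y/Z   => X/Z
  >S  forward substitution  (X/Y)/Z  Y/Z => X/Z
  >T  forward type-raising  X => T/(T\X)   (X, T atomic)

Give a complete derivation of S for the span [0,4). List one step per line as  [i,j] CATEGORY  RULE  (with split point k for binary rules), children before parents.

[0,4] S   <
  [0,3] PP   >
    [0,1] "found" : PP/(S/N)
    [1,3] S/N   >
      [1,2] "heard" : (S/N)/PP
      [2,3] "built" : PP
  [3,4] "slowly" : S\PP

[0,1] PP/(S/N)  lex  "found"
[1,2] (S/N)/PP  lex  "heard"
[2,3] PP  lex  "built"
[1,3] S/N  >  k=2
[0,3] PP  >  k=1
[3,4] S\PP  lex  "slowly"
[0,4] S  <  k=3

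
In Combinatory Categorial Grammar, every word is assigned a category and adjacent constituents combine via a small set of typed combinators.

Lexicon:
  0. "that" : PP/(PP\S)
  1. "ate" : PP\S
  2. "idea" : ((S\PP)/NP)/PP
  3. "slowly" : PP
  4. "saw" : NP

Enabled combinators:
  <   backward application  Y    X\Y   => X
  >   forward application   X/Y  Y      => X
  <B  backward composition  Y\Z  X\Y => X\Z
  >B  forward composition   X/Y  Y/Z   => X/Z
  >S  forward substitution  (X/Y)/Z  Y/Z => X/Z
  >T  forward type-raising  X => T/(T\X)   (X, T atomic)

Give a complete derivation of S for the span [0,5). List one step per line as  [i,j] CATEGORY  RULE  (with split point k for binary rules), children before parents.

[0,5] S   <
  [0,2] PP   >
    [0,1] "that" : PP/(PP\S)
    [1,2] "ate" : PP\S
  [2,5] S\PP   >
    [2,4] (S\PP)/NP   >
      [2,3] "idea" : ((S\PP)/NP)/PP
      [3,4] "slowly" : PP
    [4,5] "saw" : NP

[0,1] PP/(PP\S)  lex  "that"
[1,2] PP\S  lex  "ate"
[0,2] PP  >  k=1
[2,3] ((S\PP)/NP)/PP  lex  "idea"
[3,4] PP  lex  "slowly"
[2,4] (S\PP)/NP  >  k=3
[4,5] NP  lex  "saw"
[2,5] S\PP  >  k=4
[0,5] S  <  k=2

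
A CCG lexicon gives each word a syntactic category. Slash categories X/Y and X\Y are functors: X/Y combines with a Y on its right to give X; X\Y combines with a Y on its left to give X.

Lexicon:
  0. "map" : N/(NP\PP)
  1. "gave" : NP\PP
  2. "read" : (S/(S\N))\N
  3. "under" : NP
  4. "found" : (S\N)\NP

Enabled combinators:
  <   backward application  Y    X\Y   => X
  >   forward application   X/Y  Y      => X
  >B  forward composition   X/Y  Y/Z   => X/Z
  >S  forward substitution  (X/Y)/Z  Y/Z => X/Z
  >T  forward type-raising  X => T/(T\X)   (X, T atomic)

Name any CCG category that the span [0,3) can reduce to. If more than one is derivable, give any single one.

S/(S\N)

[0,5] S   >
  [0,3] S/(S\N)   <
    [0,2] N   >
      [0,1] "map" : N/(NP\PP)
      [1,2] "gave" : NP\PP
    [2,3] "read" : (S/(S\N))\N
  [3,5] S\N   <
    [3,4] "under" : NP
    [4,5] "found" : (S\N)\NP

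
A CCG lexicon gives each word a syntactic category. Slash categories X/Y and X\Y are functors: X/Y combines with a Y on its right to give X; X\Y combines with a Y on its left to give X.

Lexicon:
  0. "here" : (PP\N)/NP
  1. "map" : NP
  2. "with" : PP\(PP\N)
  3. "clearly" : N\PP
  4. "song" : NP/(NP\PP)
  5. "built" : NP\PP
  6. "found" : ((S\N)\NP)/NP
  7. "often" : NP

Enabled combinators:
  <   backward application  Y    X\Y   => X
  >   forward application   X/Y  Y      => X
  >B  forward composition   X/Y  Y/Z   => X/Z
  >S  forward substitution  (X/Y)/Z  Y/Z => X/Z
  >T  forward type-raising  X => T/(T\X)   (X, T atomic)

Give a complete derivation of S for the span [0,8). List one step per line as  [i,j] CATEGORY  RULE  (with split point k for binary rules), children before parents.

[0,1] (PP\N)/NP  lex  "here"
[1,2] NP  lex  "map"
[0,2] PP\N  >  k=1
[2,3] PP\(PP\N)  lex  "with"
[0,3] PP  <  k=2
[3,4] N\PP  lex  "clearly"
[0,4] N  <  k=3
[4,5] NP/(NP\PP)  lex  "song"
[5,6] NP\PP  lex  "built"
[4,6] NP  >  k=5
[6,7] ((S\N)\NP)/NP  lex  "found"
[7,8] NP  lex  "often"
[6,8] (S\N)\NP  >  k=7
[4,8] S\N  <  k=6
[0,8] S  <  k=4

[0,8] S   <
  [0,4] N   <
    [0,3] PP   <
      [0,2] PP\N   >
        [0,1] "here" : (PP\N)/NP
        [1,2] "map" : NP
      [2,3] "with" : PP\(PP\N)
    [3,4] "clearly" : N\PP
  [4,8] S\N   <
    [4,6] NP   >
      [4,5] "song" : NP/(NP\PP)
      [5,6] "built" : NP\PP
    [6,8] (S\N)\NP   >
      [6,7] "found" : ((S\N)\NP)/NP
      [7,8] "often" : NP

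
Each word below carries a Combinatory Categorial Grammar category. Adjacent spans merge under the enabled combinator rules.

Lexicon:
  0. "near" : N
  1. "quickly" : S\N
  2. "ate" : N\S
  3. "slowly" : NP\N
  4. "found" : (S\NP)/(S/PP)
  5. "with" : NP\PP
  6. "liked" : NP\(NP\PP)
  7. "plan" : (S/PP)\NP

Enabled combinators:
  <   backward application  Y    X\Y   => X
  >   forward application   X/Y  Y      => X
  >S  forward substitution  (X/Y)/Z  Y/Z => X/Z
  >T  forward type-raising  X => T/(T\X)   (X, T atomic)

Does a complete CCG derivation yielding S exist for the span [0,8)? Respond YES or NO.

YES

[0,8] S   <
  [0,4] NP   <
    [0,3] N   <
      [0,2] S   <
        [0,1] "near" : N
        [1,2] "quickly" : S\N
      [2,3] "ate" : N\S
    [3,4] "slowly" : NP\N
  [4,8] S\NP   >
    [4,5] "found" : (S\NP)/(S/PP)
    [5,8] S/PP   <
      [5,7] NP   <
        [5,6] "with" : NP\PP
        [6,7] "liked" : NP\(NP\PP)
      [7,8] "plan" : (S/PP)\NP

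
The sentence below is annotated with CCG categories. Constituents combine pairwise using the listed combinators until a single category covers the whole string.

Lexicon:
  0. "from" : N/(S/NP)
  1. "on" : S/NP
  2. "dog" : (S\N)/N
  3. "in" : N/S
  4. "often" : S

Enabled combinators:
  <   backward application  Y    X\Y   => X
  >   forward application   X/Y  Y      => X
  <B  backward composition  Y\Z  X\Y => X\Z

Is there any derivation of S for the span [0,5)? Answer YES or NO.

YES

[0,5] S   <
  [0,2] N   >
    [0,1] "from" : N/(S/NP)
    [1,2] "on" : S/NP
  [2,5] S\N   >
    [2,3] "dog" : (S\N)/N
    [3,5] N   >
      [3,4] "in" : N/S
      [4,5] "often" : S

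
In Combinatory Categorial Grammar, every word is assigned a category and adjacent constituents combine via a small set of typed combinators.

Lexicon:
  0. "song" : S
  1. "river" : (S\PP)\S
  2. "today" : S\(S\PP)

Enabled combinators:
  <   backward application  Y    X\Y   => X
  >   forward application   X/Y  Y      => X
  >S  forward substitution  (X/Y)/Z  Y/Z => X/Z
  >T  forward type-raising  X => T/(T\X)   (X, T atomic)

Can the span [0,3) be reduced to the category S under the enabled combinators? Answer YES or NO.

[0,3] S   <
  [0,2] S\PP   <
    [0,1] "song" : S
    [1,2] "river" : (S\PP)\S
  [2,3] "today" : S\(S\PP)

YES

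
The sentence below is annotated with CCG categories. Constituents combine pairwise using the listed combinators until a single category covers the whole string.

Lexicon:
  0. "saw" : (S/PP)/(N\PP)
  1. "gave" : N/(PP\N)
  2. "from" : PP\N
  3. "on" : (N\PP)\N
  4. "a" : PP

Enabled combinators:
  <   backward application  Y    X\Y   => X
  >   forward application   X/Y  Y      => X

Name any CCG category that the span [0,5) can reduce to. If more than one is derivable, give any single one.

S

[0,5] S   >
  [0,4] S/PP   >
    [0,1] "saw" : (S/PP)/(N\PP)
    [1,4] N\PP   <
      [1,3] N   >
        [1,2] "gave" : N/(PP\N)
        [2,3] "from" : PP\N
      [3,4] "on" : (N\PP)\N
  [4,5] "a" : PP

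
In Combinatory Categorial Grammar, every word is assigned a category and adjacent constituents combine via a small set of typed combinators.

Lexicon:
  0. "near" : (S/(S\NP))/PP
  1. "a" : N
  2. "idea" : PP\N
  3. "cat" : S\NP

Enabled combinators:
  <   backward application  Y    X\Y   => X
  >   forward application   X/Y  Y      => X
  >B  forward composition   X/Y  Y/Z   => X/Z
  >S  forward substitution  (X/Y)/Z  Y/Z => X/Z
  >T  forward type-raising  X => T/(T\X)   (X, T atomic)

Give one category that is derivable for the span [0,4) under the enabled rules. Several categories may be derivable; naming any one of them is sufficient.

[0,4] S   >
  [0,3] S/(S\NP)   >
    [0,1] "near" : (S/(S\NP))/PP
    [1,3] PP   <
      [1,2] "a" : N
      [2,3] "idea" : PP\N
  [3,4] "cat" : S\NP

S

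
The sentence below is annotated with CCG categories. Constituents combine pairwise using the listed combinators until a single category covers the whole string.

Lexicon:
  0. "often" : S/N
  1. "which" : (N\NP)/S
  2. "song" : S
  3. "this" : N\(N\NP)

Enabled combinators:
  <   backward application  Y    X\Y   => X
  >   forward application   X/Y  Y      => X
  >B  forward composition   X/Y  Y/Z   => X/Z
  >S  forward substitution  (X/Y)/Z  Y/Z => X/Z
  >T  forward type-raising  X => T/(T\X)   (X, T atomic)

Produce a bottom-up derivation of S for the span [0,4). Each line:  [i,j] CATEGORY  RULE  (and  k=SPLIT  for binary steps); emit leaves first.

[0,1] S/N  lex  "often"
[1,2] (N\NP)/S  lex  "which"
[2,3] S  lex  "song"
[1,3] N\NP  >  k=2
[3,4] N\(N\NP)  lex  "this"
[1,4] N  <  k=3
[0,4] S  >  k=1

[0,4] S   >
  [0,1] "often" : S/N
  [1,4] N   <
    [1,3] N\NP   >
      [1,2] "which" : (N\NP)/S
      [2,3] "song" : S
    [3,4] "this" : N\(N\NP)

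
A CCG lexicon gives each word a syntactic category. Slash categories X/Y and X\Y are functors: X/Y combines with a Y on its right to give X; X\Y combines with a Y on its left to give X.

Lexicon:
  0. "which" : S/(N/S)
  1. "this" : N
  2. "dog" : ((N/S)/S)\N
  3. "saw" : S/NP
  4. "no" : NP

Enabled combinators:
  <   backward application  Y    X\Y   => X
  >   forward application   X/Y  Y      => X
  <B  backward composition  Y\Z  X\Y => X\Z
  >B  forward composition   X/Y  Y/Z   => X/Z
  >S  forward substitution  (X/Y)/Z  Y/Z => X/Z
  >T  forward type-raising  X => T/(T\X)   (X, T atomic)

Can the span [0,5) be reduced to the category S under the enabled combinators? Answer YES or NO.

[0,5] S   >
  [0,1] "which" : S/(N/S)
  [1,5] N/S   >
    [1,3] (N/S)/S   <
      [1,2] "this" : N
      [2,3] "dog" : ((N/S)/S)\N
    [3,5] S   >
      [3,4] "saw" : S/NP
      [4,5] "no" : NP

YES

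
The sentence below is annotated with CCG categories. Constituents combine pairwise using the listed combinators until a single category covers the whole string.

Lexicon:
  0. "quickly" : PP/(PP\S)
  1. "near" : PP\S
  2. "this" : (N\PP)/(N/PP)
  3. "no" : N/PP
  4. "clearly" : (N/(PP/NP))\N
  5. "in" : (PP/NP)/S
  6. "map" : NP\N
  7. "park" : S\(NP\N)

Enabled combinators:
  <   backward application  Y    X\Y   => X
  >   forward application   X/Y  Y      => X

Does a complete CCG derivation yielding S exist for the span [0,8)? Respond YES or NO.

PP/(PP\S) PP\S (N\PP)/(N/PP) N/PP (N/(PP/NP))\N (PP/NP)/S NP\N S\(NP\N)
CKY chart[0,8] = {N}; S ∉ chart

NO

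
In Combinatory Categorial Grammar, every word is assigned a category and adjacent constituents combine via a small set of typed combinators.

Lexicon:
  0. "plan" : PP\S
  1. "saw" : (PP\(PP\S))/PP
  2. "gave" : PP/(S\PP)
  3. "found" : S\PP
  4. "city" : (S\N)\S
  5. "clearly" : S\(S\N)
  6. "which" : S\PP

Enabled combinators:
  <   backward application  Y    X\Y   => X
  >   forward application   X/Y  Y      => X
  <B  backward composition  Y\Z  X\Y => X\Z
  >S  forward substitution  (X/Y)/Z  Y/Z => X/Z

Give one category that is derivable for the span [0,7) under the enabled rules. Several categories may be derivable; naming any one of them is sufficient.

S

[0,7] S   <
  [0,6] PP   <
    [0,1] "plan" : PP\S
    [1,6] PP\(PP\S)   >
      [1,2] "saw" : (PP\(PP\S))/PP
      [2,6] PP   >
        [2,3] "gave" : PP/(S\PP)
        [3,6] S\PP   <B
          [3,4] "found" : S\PP
          [4,6] S\S   <B
            [4,5] "city" : (S\N)\S
            [5,6] "clearly" : S\(S\N)
  [6,7] "which" : S\PP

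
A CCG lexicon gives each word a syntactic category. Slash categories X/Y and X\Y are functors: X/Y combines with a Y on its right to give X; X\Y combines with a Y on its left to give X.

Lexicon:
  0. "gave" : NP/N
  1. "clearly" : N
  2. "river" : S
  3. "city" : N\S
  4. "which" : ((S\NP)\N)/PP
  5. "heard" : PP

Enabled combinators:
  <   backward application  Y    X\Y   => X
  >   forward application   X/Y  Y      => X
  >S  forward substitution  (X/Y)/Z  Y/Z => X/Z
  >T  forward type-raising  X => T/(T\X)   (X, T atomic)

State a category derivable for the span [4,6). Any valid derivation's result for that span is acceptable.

(S\NP)\N

[0,6] S   <
  [0,2] NP   >
    [0,1] "gave" : NP/N
    [1,2] "clearly" : N
  [2,6] S\NP   <
    [2,4] N   >
      [2,3] N/(N\S)   >T
        [2,3] "river" : S
      [3,4] "city" : N\S
    [4,6] (S\NP)\N   >
      [4,5] "which" : ((S\NP)\N)/PP
      [5,6] "heard" : PP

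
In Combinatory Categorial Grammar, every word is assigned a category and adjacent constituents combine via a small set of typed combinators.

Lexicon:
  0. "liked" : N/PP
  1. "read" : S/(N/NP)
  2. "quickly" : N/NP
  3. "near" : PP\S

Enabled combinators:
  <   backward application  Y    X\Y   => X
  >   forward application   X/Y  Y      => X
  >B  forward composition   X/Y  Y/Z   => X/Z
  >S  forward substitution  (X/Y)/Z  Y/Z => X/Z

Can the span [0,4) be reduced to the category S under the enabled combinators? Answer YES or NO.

N/PP S/(N/NP) N/NP PP\S
CKY chart[0,4] = {N}; S ∉ chart

NO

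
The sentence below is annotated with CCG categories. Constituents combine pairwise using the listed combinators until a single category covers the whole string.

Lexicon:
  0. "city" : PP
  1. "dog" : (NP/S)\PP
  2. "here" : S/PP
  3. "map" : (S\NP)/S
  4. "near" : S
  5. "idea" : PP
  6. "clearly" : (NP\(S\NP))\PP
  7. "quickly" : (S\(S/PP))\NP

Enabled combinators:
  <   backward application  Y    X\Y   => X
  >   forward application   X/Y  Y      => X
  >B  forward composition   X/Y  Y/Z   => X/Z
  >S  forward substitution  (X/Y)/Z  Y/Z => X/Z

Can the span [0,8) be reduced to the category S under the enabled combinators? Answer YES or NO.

PP (NP/S)\PP S/PP (S\NP)/S S PP (NP\(S\NP))\PP (S\(S/PP))\NP
CKY chart[0,8] = {NP}; S ∉ chart

NO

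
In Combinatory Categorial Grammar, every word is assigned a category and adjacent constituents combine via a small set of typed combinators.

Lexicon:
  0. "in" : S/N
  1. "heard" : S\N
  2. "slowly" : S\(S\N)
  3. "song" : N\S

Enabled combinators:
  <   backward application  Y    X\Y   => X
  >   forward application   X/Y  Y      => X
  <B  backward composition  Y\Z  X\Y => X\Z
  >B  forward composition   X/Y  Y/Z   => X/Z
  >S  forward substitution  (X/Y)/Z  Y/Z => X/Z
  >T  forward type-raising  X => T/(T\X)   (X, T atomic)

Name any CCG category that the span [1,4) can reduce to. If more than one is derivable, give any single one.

N

[0,4] S   >
  [0,1] "in" : S/N
  [1,4] N   <
    [1,3] S   <
      [1,2] "heard" : S\N
      [2,3] "slowly" : S\(S\N)
    [3,4] "song" : N\S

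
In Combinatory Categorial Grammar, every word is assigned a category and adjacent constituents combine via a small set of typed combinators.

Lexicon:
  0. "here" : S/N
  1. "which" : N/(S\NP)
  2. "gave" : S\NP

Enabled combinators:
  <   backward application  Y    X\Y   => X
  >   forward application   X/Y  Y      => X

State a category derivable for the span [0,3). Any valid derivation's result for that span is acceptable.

S

[0,3] S   >
  [0,1] "here" : S/N
  [1,3] N   >
    [1,2] "which" : N/(S\NP)
    [2,3] "gave" : S\NP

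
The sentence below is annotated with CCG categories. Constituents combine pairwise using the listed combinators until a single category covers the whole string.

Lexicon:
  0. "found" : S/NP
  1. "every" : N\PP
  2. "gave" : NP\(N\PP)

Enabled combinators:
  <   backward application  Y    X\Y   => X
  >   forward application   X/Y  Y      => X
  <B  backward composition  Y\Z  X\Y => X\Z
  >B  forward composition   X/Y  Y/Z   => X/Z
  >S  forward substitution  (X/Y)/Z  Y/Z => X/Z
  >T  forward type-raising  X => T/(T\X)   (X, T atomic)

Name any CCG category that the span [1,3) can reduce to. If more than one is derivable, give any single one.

[0,3] S   >
  [0,1] "found" : S/NP
  [1,3] NP   <
    [1,2] "every" : N\PP
    [2,3] "gave" : NP\(N\PP)

NP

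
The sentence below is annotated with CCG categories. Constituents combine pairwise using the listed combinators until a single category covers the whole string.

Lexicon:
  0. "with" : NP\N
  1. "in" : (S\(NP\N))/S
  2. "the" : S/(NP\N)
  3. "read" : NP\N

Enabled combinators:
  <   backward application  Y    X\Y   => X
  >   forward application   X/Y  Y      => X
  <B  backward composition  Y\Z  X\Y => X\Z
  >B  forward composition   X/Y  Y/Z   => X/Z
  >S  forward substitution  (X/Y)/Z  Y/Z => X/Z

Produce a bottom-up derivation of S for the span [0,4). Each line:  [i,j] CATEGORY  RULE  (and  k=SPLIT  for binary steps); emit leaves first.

[0,4] S   <
  [0,1] "with" : NP\N
  [1,4] S\(NP\N)   >
    [1,2] "in" : (S\(NP\N))/S
    [2,4] S   >
      [2,3] "the" : S/(NP\N)
      [3,4] "read" : NP\N

[0,1] NP\N  lex  "with"
[1,2] (S\(NP\N))/S  lex  "in"
[2,3] S/(NP\N)  lex  "the"
[3,4] NP\N  lex  "read"
[2,4] S  >  k=3
[1,4] S\(NP\N)  >  k=2
[0,4] S  <  k=1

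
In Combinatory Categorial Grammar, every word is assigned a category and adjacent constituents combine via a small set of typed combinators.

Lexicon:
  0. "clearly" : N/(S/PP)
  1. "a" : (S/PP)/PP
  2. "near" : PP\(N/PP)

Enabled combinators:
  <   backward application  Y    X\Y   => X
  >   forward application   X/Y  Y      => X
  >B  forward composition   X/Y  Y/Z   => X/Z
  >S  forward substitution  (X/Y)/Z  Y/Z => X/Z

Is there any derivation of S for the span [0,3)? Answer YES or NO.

N/(S/PP) (S/PP)/PP PP\(N/PP)
CKY chart[0,3] = {PP}; S ∉ chart

NO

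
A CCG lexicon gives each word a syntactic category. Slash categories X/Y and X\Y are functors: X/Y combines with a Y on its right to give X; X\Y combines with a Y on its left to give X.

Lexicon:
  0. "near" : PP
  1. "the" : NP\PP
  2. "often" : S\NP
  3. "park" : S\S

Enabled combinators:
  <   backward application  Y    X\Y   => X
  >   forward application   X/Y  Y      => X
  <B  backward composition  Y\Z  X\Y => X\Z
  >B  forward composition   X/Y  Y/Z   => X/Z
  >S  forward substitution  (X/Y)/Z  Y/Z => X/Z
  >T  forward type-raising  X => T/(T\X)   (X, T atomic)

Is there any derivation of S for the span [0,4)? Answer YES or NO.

YES

[0,4] S   <
  [0,1] "near" : PP
  [1,4] S\PP   <B
    [1,2] "the" : NP\PP
    [2,4] S\NP   <B
      [2,3] "often" : S\NP
      [3,4] "park" : S\S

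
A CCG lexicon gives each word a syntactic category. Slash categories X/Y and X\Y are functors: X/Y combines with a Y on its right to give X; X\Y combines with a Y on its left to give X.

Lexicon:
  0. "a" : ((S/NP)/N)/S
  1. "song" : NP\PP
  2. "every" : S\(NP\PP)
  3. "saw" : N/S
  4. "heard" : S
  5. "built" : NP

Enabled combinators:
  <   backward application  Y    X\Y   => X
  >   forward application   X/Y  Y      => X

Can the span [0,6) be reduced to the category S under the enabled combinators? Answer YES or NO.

YES

[0,6] S   >
  [0,5] S/NP   >
    [0,3] (S/NP)/N   >
      [0,1] "a" : ((S/NP)/N)/S
      [1,3] S   <
        [1,2] "song" : NP\PP
        [2,3] "every" : S\(NP\PP)
    [3,5] N   >
      [3,4] "saw" : N/S
      [4,5] "heard" : S
  [5,6] "built" : NP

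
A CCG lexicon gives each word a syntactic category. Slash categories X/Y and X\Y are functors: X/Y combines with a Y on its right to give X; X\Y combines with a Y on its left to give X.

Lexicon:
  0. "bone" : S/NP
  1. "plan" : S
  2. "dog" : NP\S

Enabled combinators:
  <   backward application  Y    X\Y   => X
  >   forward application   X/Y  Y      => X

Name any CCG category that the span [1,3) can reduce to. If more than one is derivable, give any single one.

[0,3] S   >
  [0,1] "bone" : S/NP
  [1,3] NP   <
    [1,2] "plan" : S
    [2,3] "dog" : NP\S

NP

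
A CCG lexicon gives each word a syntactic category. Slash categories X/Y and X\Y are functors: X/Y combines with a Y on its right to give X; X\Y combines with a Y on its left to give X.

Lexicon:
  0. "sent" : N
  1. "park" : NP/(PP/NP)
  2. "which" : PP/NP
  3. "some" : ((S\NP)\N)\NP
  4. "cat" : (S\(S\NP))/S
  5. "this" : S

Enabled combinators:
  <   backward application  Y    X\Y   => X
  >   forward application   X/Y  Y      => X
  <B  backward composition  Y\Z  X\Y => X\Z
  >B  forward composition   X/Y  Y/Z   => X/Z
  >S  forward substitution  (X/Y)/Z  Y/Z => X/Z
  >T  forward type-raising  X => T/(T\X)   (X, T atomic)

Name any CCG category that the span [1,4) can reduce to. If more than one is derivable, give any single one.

[0,6] S   <
  [0,4] S\NP   <
    [0,1] "sent" : N
    [1,4] (S\NP)\N   <
      [1,3] NP   >
        [1,2] "park" : NP/(PP/NP)
        [2,3] "which" : PP/NP
      [3,4] "some" : ((S\NP)\N)\NP
  [4,6] S\(S\NP)   >
    [4,5] "cat" : (S\(S\NP))/S
    [5,6] "this" : S

(S\NP)\N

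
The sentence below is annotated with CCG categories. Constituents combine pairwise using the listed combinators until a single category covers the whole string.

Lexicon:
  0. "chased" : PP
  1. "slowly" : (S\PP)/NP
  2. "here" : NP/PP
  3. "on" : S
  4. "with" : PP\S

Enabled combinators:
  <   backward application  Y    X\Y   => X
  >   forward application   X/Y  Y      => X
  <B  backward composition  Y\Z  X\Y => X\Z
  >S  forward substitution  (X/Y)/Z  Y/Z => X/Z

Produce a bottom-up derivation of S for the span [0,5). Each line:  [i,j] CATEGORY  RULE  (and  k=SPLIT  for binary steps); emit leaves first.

[0,5] S   <
  [0,1] "chased" : PP
  [1,5] S\PP   >
    [1,2] "slowly" : (S\PP)/NP
    [2,5] NP   >
      [2,3] "here" : NP/PP
      [3,5] PP   <
        [3,4] "on" : S
        [4,5] "with" : PP\S

[0,1] PP  lex  "chased"
[1,2] (S\PP)/NP  lex  "slowly"
[2,3] NP/PP  lex  "here"
[3,4] S  lex  "on"
[4,5] PP\S  lex  "with"
[3,5] PP  <  k=4
[2,5] NP  >  k=3
[1,5] S\PP  >  k=2
[0,5] S  <  k=1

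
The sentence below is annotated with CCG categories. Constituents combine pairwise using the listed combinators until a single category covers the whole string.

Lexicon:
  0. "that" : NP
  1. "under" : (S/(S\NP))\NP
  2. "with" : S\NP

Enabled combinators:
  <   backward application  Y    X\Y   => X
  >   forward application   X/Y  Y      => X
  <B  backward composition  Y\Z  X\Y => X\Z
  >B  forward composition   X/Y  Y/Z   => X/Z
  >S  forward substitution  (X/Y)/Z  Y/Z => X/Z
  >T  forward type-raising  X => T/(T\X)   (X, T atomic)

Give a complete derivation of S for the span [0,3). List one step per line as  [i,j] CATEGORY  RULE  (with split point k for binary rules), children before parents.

[0,3] S   >
  [0,2] S/(S\NP)   <
    [0,1] "that" : NP
    [1,2] "under" : (S/(S\NP))\NP
  [2,3] "with" : S\NP

[0,1] NP  lex  "that"
[1,2] (S/(S\NP))\NP  lex  "under"
[0,2] S/(S\NP)  <  k=1
[2,3] S\NP  lex  "with"
[0,3] S  >  k=2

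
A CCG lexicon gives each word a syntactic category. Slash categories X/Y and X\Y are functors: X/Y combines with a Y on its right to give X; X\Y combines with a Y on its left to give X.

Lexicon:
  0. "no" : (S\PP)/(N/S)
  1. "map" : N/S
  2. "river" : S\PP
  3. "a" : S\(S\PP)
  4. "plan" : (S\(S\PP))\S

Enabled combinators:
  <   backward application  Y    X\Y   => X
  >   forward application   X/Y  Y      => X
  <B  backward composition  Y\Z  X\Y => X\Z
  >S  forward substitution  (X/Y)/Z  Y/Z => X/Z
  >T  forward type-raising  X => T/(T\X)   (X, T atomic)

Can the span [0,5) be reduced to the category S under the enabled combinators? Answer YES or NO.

[0,5] S   <
  [0,2] S\PP   >
    [0,1] "no" : (S\PP)/(N/S)
    [1,2] "map" : N/S
  [2,5] S\(S\PP)   <
    [2,4] S   <
      [2,3] "river" : S\PP
      [3,4] "a" : S\(S\PP)
    [4,5] "plan" : (S\(S\PP))\S

YES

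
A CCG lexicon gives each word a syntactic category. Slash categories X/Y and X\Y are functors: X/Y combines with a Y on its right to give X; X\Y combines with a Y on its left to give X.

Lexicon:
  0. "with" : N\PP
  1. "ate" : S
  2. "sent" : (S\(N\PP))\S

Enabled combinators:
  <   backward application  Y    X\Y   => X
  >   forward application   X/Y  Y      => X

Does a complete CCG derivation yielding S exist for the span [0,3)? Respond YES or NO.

[0,3] S   <
  [0,1] "with" : N\PP
  [1,3] S\(N\PP)   <
    [1,2] "ate" : S
    [2,3] "sent" : (S\(N\PP))\S

YES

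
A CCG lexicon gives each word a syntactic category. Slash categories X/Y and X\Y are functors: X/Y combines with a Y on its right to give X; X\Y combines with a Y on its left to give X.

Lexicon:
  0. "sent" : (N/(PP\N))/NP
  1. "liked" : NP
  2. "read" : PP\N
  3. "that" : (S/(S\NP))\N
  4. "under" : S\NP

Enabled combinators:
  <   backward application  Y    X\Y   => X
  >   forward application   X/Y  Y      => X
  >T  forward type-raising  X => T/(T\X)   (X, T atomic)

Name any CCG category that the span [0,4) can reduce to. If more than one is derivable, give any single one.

[0,5] S   >
  [0,4] S/(S\NP)   <
    [0,3] N   >
      [0,2] N/(PP\N)   >
        [0,1] "sent" : (N/(PP\N))/NP
        [1,2] "liked" : NP
      [2,3] "read" : PP\N
    [3,4] "that" : (S/(S\NP))\N
  [4,5] "under" : S\NP

S/(S\NP)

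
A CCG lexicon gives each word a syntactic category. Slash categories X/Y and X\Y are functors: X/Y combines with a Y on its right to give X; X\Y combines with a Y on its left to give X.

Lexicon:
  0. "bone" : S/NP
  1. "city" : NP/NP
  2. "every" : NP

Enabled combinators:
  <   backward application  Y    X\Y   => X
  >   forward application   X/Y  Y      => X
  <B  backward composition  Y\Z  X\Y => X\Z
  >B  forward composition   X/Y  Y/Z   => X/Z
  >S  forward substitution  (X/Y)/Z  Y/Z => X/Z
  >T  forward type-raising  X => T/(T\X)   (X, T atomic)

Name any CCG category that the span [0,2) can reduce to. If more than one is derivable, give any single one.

[0,3] S   >
  [0,2] S/NP   >B
    [0,1] "bone" : S/NP
    [1,2] "city" : NP/NP
  [2,3] "every" : NP

S/NP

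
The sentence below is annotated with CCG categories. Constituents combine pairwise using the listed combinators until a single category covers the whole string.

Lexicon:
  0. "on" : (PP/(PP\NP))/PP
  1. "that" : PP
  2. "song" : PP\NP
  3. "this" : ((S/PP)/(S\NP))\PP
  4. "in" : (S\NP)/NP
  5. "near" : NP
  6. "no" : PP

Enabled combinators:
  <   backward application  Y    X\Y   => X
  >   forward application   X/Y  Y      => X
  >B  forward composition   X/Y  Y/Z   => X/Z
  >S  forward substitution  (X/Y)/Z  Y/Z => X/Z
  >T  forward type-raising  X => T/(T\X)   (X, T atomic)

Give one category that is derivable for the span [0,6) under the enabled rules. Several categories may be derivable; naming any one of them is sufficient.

S/PP

[0,7] S   >
  [0,6] S/PP   >
    [0,4] (S/PP)/(S\NP)   <
      [0,3] PP   >
        [0,2] PP/(PP\NP)   >
          [0,1] "on" : (PP/(PP\NP))/PP
          [1,2] "that" : PP
        [2,3] "song" : PP\NP
      [3,4] "this" : ((S/PP)/(S\NP))\PP
    [4,6] S\NP   >
      [4,5] "in" : (S\NP)/NP
      [5,6] "near" : NP
  [6,7] "no" : PP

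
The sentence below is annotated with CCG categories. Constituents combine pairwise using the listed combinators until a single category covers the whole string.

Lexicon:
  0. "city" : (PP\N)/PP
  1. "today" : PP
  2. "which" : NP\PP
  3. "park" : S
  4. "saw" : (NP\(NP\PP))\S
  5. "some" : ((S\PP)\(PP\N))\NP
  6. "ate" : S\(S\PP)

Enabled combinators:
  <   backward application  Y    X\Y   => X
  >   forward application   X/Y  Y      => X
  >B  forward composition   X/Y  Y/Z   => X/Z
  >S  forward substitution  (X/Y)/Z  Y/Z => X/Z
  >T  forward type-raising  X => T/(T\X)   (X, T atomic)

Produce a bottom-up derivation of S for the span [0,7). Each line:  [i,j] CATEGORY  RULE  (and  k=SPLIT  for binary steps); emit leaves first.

[0,1] (PP\N)/PP  lex  "city"
[1,2] PP  lex  "today"
[0,2] PP\N  >  k=1
[2,3] NP\PP  lex  "which"
[3,4] S  lex  "park"
[4,5] (NP\(NP\PP))\S  lex  "saw"
[3,5] NP\(NP\PP)  <  k=4
[2,5] NP  <  k=3
[5,6] ((S\PP)\(PP\N))\NP  lex  "some"
[2,6] (S\PP)\(PP\N)  <  k=5
[0,6] S\PP  <  k=2
[6,7] S\(S\PP)  lex  "ate"
[0,7] S  <  k=6

[0,7] S   <
  [0,6] S\PP   <
    [0,2] PP\N   >
      [0,1] "city" : (PP\N)/PP
      [1,2] "today" : PP
    [2,6] (S\PP)\(PP\N)   <
      [2,5] NP   <
        [2,3] "which" : NP\PP
        [3,5] NP\(NP\PP)   <
          [3,4] "park" : S
          [4,5] "saw" : (NP\(NP\PP))\S
      [5,6] "some" : ((S\PP)\(PP\N))\NP
  [6,7] "ate" : S\(S\PP)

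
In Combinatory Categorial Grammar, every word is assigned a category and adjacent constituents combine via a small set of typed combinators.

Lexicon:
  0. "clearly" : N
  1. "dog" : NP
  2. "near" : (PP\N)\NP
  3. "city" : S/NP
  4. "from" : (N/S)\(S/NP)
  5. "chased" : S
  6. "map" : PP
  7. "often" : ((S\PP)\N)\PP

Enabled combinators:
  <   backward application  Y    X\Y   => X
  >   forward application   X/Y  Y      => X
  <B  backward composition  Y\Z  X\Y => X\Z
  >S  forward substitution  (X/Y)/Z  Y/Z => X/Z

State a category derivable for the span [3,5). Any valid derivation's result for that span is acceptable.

[0,8] S   <
  [0,3] PP   <
    [0,1] "clearly" : N
    [1,3] PP\N   <
      [1,2] "dog" : NP
      [2,3] "near" : (PP\N)\NP
  [3,8] S\PP   <
    [3,6] N   >
      [3,5] N/S   <
        [3,4] "city" : S/NP
        [4,5] "from" : (N/S)\(S/NP)
      [5,6] "chased" : S
    [6,8] (S\PP)\N   <
      [6,7] "map" : PP
      [7,8] "often" : ((S\PP)\N)\PP

N/S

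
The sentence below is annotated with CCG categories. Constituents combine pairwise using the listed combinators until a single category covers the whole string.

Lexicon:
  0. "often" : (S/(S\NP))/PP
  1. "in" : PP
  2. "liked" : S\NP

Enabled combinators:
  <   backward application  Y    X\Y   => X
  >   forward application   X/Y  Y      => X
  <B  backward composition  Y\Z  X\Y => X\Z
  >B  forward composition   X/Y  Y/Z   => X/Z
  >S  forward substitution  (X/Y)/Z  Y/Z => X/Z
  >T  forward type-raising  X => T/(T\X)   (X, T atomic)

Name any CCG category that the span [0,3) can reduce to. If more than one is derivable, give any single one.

[0,3] S   >
  [0,2] S/(S\NP)   >
    [0,1] "often" : (S/(S\NP))/PP
    [1,2] "in" : PP
  [2,3] "liked" : S\NP

S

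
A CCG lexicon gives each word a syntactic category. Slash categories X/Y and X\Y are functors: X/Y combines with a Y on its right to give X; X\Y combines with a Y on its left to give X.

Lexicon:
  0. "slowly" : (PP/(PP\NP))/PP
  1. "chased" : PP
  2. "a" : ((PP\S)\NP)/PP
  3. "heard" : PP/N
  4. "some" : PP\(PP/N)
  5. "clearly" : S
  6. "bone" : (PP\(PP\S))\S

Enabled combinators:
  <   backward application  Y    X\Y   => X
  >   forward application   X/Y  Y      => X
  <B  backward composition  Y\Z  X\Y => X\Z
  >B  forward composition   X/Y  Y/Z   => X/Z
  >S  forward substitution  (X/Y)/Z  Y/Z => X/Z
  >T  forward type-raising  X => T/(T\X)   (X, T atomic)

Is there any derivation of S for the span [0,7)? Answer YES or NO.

(PP/(PP\NP))/PP PP ((PP\S)\NP)/PP PP/N PP\(PP/N) S (PP\(PP\S))\S
CKY chart[0,7] = {N/(N\PP), NP/(NP\PP), PP, PP/(PP\PP), S/(S\PP)}; S ∉ chart

NO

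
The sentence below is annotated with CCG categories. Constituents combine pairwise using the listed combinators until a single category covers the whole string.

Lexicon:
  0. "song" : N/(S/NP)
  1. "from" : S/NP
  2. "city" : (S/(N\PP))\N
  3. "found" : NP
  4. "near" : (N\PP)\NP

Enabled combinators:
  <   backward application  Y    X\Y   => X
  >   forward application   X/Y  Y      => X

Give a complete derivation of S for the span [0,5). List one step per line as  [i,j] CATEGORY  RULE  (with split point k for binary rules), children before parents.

[0,1] N/(S/NP)  lex  "song"
[1,2] S/NP  lex  "from"
[0,2] N  >  k=1
[2,3] (S/(N\PP))\N  lex  "city"
[0,3] S/(N\PP)  <  k=2
[3,4] NP  lex  "found"
[4,5] (N\PP)\NP  lex  "near"
[3,5] N\PP  <  k=4
[0,5] S  >  k=3

[0,5] S   >
  [0,3] S/(N\PP)   <
    [0,2] N   >
      [0,1] "song" : N/(S/NP)
      [1,2] "from" : S/NP
    [2,3] "city" : (S/(N\PP))\N
  [3,5] N\PP   <
    [3,4] "found" : NP
    [4,5] "near" : (N\PP)\NP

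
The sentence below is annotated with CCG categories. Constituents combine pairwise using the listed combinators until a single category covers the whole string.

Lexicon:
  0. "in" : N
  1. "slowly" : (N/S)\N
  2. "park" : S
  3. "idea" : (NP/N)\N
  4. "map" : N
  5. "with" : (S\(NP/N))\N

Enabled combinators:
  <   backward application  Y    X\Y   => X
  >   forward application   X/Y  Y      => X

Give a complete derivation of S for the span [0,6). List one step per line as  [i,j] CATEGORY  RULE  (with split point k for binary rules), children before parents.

[0,1] N  lex  "in"
[1,2] (N/S)\N  lex  "slowly"
[0,2] N/S  <  k=1
[2,3] S  lex  "park"
[0,3] N  >  k=2
[3,4] (NP/N)\N  lex  "idea"
[0,4] NP/N  <  k=3
[4,5] N  lex  "map"
[5,6] (S\(NP/N))\N  lex  "with"
[4,6] S\(NP/N)  <  k=5
[0,6] S  <  k=4

[0,6] S   <
  [0,4] NP/N   <
    [0,3] N   >
      [0,2] N/S   <
        [0,1] "in" : N
        [1,2] "slowly" : (N/S)\N
      [2,3] "park" : S
    [3,4] "idea" : (NP/N)\N
  [4,6] S\(NP/N)   <
    [4,5] "map" : N
    [5,6] "with" : (S\(NP/N))\N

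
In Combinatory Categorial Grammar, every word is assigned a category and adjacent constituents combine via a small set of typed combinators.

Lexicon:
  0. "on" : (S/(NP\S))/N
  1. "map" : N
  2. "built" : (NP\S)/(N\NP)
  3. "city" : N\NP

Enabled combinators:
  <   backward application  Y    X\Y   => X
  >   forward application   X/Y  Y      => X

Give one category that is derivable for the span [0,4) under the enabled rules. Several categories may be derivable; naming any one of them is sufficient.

S

[0,4] S   >
  [0,2] S/(NP\S)   >
    [0,1] "on" : (S/(NP\S))/N
    [1,2] "map" : N
  [2,4] NP\S   >
    [2,3] "built" : (NP\S)/(N\NP)
    [3,4] "city" : N\NP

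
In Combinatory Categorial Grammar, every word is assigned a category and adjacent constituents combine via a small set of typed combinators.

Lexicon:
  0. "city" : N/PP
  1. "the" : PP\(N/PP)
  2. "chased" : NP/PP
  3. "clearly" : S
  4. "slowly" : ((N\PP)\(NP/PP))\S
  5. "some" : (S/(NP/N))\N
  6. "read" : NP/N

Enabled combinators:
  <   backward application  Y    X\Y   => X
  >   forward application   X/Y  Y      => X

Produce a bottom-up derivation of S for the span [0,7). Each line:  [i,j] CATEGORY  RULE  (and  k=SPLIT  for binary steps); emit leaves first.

[0,7] S   >
  [0,6] S/(NP/N)   <
    [0,5] N   <
      [0,2] PP   <
        [0,1] "city" : N/PP
        [1,2] "the" : PP\(N/PP)
      [2,5] N\PP   <
        [2,3] "chased" : NP/PP
        [3,5] (N\PP)\(NP/PP)   <
          [3,4] "clearly" : S
          [4,5] "slowly" : ((N\PP)\(NP/PP))\S
    [5,6] "some" : (S/(NP/N))\N
  [6,7] "read" : NP/N

[0,1] N/PP  lex  "city"
[1,2] PP\(N/PP)  lex  "the"
[0,2] PP  <  k=1
[2,3] NP/PP  lex  "chased"
[3,4] S  lex  "clearly"
[4,5] ((N\PP)\(NP/PP))\S  lex  "slowly"
[3,5] (N\PP)\(NP/PP)  <  k=4
[2,5] N\PP  <  k=3
[0,5] N  <  k=2
[5,6] (S/(NP/N))\N  lex  "some"
[0,6] S/(NP/N)  <  k=5
[6,7] NP/N  lex  "read"
[0,7] S  >  k=6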